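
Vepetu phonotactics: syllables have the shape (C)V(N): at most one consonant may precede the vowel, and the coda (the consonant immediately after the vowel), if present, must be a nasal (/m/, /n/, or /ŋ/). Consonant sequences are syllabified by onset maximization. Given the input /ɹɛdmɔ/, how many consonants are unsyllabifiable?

1

Syllabifying with onset maximization leaves /d/ stranded (only a nasal (/m/, /n/, or /ŋ/) is licensed in coda position; onsets are limited to one consonant).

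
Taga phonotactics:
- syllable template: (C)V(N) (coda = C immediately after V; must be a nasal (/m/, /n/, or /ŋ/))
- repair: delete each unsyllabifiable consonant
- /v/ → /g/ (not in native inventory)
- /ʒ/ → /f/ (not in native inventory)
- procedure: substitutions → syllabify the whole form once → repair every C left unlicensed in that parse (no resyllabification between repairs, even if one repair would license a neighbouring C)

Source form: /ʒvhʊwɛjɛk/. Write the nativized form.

hʊwɛjɛ

Substitution: /ʒ/ → /f/, /v/ → /g/, giving /fghʊwɛjɛk/.
Under (C)V(N), the unsyllabifiable consonants are /f/, /g/, /k/ (only a nasal (/m/, /n/, or /ŋ/) is licensed in coda position; onsets are limited to one consonant).
Deletion applies to /f/, /g/, /k/.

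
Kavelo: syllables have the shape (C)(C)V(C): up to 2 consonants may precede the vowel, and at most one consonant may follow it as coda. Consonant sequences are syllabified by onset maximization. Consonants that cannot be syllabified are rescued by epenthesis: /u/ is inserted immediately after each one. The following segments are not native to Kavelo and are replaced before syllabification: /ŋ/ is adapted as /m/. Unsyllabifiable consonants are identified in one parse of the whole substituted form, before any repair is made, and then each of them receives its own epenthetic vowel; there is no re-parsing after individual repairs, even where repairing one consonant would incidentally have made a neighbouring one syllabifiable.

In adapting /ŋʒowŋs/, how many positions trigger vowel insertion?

After substitution the input is /mʒowms/.
The unsyllabifiable consonants are /m/, /s/; each receives one epenthetic vowel.

2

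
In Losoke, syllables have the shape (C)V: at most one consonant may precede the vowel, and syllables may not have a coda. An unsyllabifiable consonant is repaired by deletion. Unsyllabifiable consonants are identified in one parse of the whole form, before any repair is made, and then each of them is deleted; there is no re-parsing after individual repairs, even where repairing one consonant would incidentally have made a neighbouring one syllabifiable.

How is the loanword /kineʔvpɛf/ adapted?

The consonants /ʔ/, /v/, /f/ cannot be parsed into a legal (C)V syllable (no codas are permitted; onsets are limited to one consonant).
Deleting the stranded consonants removes /ʔ/, /v/, /f/.

kinepɛ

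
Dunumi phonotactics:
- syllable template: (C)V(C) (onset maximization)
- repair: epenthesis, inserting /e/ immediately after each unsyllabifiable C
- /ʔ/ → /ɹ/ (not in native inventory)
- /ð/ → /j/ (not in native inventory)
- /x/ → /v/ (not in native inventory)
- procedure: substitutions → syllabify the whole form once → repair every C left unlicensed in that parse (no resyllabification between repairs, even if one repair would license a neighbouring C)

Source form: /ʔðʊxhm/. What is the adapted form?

Substitution: /ʔ/ → /ɹ/, /ð/ → /j/, /x/ → /v/, giving /ɹjʊvhm/.
Under (C)V(C), the unsyllabifiable consonants are /ɹ/, /h/, /m/ (at most one coda consonant is licensed; onsets are limited to one consonant).
Inserting the epenthetic vowel yields /ɹ/ → /ɹe/, /h/ → /he/, /m/ → /me/.

ɹejʊvheme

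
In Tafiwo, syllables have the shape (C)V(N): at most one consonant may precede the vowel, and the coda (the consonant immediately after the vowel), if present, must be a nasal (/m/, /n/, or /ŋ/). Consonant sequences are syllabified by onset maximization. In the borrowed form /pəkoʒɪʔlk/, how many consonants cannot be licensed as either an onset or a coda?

3

The consonants /ʔ/, /l/, /k/ cannot be parsed into a legal (C)V(N) syllable (only a nasal (/m/, /n/, or /ŋ/) is licensed in coda position; onsets are limited to one consonant).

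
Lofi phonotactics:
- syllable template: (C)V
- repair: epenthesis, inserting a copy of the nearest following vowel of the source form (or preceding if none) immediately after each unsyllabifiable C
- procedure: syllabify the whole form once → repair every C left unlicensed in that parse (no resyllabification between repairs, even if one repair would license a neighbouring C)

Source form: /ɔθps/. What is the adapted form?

ɔθɔpɔsɔ

Syllabifying with onset maximization leaves /θ/, /p/, /s/ stranded (no codas are permitted; onsets are limited to one consonant).
Each unlicensed consonant becomes the onset of a new syllable: /θ/ → /θɔ/, /p/ → /pɔ/, /s/ → /sɔ/.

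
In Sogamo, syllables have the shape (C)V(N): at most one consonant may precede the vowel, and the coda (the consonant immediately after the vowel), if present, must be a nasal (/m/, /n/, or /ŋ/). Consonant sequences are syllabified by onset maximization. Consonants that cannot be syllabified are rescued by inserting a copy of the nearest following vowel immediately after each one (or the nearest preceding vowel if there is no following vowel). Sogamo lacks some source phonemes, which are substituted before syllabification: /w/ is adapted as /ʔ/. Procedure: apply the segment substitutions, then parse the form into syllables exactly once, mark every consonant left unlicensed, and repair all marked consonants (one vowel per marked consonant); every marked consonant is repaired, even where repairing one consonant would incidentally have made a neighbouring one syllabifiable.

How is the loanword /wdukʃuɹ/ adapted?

Substitution: /w/ → /ʔ/, giving /ʔdukʃuɹ/.
The consonants /ʔ/, /k/, /ɹ/ cannot be parsed into a legal (C)V(N) syllable (only a nasal (/m/, /n/, or /ŋ/) is licensed in coda position; onsets are limited to one consonant).
Epenthesis after each stranded consonant: /ʔ/ → /ʔu/, /k/ → /ku/, /ɹ/ → /ɹu/.

ʔudukuʃuɹu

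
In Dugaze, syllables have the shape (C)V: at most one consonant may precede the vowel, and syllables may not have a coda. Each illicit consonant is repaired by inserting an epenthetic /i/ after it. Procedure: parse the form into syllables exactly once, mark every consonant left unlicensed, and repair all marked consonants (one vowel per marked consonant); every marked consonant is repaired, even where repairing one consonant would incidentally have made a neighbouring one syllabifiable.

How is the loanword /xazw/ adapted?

Syllabifying with onset maximization leaves /z/, /w/ stranded (no codas are permitted; onsets are limited to one consonant).
Each unlicensed consonant becomes the onset of a new syllable: /z/ → /zi/, /w/ → /wi/.

xaziwi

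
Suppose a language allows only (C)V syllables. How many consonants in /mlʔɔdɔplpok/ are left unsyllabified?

5

Under (C)V, the unsyllabifiable consonants are /m/, /l/, /p/, /l/, /k/ (no codas are permitted; onsets are limited to one consonant).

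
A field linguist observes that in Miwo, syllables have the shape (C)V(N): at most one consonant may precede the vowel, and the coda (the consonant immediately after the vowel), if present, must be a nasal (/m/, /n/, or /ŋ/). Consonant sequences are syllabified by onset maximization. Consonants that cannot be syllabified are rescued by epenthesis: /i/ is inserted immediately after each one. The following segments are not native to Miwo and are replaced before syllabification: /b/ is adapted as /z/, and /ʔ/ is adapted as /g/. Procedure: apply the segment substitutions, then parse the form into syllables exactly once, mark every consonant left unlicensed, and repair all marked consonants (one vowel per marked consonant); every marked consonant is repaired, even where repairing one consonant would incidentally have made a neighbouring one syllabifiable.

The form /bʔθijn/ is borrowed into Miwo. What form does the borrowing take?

zigiθijini

Substitution: /b/ → /z/, /ʔ/ → /g/, giving /zgθijn/.
The consonants /z/, /g/, /j/, /n/ cannot be parsed into a legal (C)V(N) syllable (only a nasal (/m/, /n/, or /ŋ/) is licensed in coda position; onsets are limited to one consonant).
Epenthesis after each stranded consonant: /z/ → /zi/, /g/ → /gi/, /j/ → /ji/, /n/ → /ni/.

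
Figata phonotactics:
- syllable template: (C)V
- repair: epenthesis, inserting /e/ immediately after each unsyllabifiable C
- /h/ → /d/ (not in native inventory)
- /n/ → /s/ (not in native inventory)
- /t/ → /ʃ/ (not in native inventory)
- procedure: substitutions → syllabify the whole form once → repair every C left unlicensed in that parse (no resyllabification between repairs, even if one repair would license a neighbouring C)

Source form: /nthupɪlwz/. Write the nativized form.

Substitution: /n/ → /s/, /t/ → /ʃ/, /h/ → /d/, giving /sʃdupɪlwz/.
Syllabifying with onset maximization leaves /s/, /ʃ/, /l/, /w/, /z/ stranded (no codas are permitted; onsets are limited to one consonant).
Each unlicensed consonant becomes the onset of a new syllable: /s/ → /se/, /ʃ/ → /ʃe/, /l/ → /le/, /w/ → /we/, /z/ → /ze/.

seʃedupɪleweze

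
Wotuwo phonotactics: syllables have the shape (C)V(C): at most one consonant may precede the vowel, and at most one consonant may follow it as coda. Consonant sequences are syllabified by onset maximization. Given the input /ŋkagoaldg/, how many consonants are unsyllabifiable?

3

The consonants /ŋ/, /d/, /g/ cannot be parsed into a legal (C)V(C) syllable (at most one coda consonant is licensed; onsets are limited to one consonant).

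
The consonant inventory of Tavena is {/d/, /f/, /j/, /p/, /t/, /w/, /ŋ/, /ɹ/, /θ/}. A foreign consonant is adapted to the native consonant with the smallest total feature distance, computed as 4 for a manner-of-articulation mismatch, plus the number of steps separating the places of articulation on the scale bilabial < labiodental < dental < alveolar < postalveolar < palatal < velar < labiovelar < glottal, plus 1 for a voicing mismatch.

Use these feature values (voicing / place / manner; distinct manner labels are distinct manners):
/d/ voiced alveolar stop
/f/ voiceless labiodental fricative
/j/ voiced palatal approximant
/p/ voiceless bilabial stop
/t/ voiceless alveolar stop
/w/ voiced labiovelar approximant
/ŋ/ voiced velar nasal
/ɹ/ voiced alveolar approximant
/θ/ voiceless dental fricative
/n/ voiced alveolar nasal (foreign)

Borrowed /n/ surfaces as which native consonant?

ŋ

/ŋ/ is closest: same manner (nasal), place distance 3 (alveolar→velar), same voicing; total 3. Next closest is /d/ at distance 4.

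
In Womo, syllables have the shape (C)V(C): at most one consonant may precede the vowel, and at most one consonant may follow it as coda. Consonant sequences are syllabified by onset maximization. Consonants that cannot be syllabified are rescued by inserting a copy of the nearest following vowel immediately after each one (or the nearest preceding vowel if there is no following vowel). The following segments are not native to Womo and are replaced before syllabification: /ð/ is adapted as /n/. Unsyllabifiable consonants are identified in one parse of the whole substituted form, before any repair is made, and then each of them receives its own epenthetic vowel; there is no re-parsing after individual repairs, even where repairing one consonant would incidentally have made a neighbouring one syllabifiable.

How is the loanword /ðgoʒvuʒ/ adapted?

nogoʒvuʒ

Substitution: /ð/ → /n/, giving /ngoʒvuʒ/.
The consonants /n/ cannot be parsed into a legal (C)V(C) syllable (at most one coda consonant is licensed; onsets are limited to one consonant).
Each unlicensed consonant becomes the onset of a new syllable: /n/ → /no/.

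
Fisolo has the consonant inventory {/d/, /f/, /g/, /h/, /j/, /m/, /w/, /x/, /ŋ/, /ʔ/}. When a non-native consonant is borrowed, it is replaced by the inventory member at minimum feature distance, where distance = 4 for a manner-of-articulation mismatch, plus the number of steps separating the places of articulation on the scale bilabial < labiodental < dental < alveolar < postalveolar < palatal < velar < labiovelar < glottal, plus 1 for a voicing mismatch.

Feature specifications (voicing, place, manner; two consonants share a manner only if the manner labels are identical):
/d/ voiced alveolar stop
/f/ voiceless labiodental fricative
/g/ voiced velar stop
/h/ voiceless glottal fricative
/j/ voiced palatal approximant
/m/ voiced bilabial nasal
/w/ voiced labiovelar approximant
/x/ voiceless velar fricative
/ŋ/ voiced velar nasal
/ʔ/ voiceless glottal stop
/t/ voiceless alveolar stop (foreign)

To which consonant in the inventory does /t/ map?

d

/d/ is closest: same manner (stop), place distance 0 (alveolar→alveolar), voicing differs (+1); total 1. Next closest is /g/ at distance 4.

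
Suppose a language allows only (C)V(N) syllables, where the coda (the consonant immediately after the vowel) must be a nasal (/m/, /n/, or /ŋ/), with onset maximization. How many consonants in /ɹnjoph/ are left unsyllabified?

Syllabifying with onset maximization leaves /ɹ/, /n/, /p/, /h/ stranded (only a nasal (/m/, /n/, or /ŋ/) is licensed in coda position; onsets are limited to one consonant).

4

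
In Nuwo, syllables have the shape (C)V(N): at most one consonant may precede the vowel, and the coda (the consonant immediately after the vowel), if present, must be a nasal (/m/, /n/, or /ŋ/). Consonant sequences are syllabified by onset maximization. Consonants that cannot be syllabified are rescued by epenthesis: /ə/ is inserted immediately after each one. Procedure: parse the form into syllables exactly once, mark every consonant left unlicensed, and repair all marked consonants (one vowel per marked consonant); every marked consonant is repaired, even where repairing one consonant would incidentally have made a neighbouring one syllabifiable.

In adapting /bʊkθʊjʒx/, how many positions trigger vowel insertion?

The unsyllabifiable consonants are /k/, /j/, /ʒ/, /x/; each receives one epenthetic vowel.

4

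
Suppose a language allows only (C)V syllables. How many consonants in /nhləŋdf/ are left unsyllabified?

The consonants /n/, /h/, /ŋ/, /d/, /f/ cannot be parsed into a legal (C)V syllable (no codas are permitted; onsets are limited to one consonant).

5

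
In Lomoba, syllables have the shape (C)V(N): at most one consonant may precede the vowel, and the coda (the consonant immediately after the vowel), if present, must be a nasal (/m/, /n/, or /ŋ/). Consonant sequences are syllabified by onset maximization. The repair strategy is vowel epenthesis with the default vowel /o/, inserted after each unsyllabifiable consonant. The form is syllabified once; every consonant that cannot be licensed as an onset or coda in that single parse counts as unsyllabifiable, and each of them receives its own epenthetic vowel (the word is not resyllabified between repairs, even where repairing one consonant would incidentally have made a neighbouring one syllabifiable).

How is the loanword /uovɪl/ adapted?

uovɪlo

The consonants /l/ cannot be parsed into a legal (C)V(N) syllable (only a nasal (/m/, /n/, or /ŋ/) is licensed in coda position; onsets are limited to one consonant).
Each unlicensed consonant becomes the onset of a new syllable: /l/ → /lo/.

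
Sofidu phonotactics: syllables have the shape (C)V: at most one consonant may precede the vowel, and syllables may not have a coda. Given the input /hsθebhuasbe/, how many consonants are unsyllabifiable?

The consonants /h/, /s/, /b/, /s/ cannot be parsed into a legal (C)V syllable (no codas are permitted; onsets are limited to one consonant).

4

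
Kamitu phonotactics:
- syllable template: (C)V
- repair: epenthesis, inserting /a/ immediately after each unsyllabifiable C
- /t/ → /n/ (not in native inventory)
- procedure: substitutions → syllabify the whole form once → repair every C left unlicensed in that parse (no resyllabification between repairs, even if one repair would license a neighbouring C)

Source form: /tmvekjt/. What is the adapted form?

namavekajana

Substitution: /t/ → /n/, giving /nmvekjn/.
The consonants /n/, /m/, /k/, /j/, /n/ cannot be parsed into a legal (C)V syllable (no codas are permitted; onsets are limited to one consonant).
Each unlicensed consonant becomes the onset of a new syllable: /n/ → /na/, /m/ → /ma/, /k/ → /ka/, /j/ → /ja/, /n/ → /na/.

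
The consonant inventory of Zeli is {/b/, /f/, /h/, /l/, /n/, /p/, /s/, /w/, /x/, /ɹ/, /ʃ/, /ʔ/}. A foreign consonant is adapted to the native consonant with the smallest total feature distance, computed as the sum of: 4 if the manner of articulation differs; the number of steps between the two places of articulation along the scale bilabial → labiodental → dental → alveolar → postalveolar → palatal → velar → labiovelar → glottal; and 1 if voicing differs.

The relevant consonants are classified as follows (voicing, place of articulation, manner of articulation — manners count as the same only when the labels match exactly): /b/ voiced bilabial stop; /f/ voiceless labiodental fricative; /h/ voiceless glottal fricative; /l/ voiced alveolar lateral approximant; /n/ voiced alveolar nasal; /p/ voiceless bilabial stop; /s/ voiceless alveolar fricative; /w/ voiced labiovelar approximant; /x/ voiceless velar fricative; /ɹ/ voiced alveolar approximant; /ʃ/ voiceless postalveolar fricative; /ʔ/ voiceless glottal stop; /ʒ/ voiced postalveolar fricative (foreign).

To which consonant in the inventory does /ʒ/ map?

ʃ

/ʃ/ is closest: same manner (fricative), place distance 0 (postalveolar→postalveolar), voicing differs (+1); total 1. Next closest is /s/ at distance 2.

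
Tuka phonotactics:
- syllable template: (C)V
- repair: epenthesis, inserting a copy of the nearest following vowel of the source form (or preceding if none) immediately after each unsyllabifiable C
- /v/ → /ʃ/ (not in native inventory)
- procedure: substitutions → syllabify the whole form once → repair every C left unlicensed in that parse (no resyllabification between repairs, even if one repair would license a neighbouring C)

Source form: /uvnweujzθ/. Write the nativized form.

Substitution: /v/ → /ʃ/, giving /uʃnweujzθ/.
Under (C)V, the unsyllabifiable consonants are /ʃ/, /n/, /j/, /z/, /θ/ (no codas are permitted; onsets are limited to one consonant).
Epenthesis after each stranded consonant: /ʃ/ → /ʃe/, /n/ → /ne/, /j/ → /ju/, /z/ → /zu/, /θ/ → /θu/.

uʃeneweujuzuθu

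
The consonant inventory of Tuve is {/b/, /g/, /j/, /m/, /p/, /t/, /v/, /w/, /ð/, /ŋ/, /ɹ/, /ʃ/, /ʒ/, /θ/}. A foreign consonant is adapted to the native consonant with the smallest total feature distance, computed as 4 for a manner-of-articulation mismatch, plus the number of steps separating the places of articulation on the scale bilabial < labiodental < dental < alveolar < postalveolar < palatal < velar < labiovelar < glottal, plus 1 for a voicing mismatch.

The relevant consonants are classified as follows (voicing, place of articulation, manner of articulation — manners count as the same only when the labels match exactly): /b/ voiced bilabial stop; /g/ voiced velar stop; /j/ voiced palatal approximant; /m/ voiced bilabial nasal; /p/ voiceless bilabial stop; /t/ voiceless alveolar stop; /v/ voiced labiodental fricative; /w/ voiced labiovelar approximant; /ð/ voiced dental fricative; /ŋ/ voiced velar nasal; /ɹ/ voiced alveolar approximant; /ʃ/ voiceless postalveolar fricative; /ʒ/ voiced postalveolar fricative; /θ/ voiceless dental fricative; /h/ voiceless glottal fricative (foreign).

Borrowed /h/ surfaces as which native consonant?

ʃ

/ʃ/ is closest: same manner (fricative), place distance 4 (glottal→postalveolar), same voicing; total 4. Next closest is /ʒ/ at distance 5.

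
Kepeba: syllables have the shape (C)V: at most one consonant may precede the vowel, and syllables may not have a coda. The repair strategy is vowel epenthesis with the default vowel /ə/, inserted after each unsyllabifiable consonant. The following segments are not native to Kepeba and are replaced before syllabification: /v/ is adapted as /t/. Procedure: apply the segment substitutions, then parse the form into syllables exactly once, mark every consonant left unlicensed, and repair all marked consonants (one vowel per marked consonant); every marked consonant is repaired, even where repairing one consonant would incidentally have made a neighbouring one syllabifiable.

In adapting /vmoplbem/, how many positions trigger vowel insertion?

4

After substitution the input is /tmoplbem/.
The unsyllabifiable consonants are /t/, /p/, /l/, /m/; each receives one epenthetic vowel.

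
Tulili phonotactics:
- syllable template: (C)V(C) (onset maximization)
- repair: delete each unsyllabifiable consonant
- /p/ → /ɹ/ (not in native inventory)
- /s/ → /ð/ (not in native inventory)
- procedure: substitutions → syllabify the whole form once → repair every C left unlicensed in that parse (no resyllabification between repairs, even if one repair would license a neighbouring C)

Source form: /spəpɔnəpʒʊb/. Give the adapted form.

ɹəɹɔnəɹʒʊb

Substitution: /s/ → /ð/, /p/ → /ɹ/, giving /ðɹəɹɔnəɹʒʊb/.
The consonants /ð/ cannot be parsed into a legal (C)V(C) syllable (at most one coda consonant is licensed; onsets are limited to one consonant).
Each unlicensed consonant is deleted: /ð/.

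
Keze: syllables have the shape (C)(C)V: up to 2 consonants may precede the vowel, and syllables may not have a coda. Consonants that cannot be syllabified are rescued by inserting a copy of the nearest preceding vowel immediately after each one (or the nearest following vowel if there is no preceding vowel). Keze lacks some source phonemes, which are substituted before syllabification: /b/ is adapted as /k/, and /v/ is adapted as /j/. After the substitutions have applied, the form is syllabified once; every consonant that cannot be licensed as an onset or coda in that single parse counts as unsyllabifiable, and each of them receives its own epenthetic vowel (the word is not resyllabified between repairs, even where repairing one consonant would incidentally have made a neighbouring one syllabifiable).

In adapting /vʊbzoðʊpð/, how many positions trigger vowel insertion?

2

After substitution the input is /jʊkzoðʊpð/.
The unsyllabifiable consonants are /p/, /ð/; each receives one epenthetic vowel.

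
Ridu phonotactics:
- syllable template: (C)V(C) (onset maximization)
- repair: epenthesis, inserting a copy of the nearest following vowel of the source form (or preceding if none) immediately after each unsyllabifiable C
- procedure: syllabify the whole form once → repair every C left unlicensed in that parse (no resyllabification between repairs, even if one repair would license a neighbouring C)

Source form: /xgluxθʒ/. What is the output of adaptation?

xuguluxθuʒu

The consonants /x/, /g/, /θ/, /ʒ/ cannot be parsed into a legal (C)V(C) syllable (at most one coda consonant is licensed; onsets are limited to one consonant).
Each unlicensed consonant becomes the onset of a new syllable: /x/ → /xu/, /g/ → /gu/, /θ/ → /θu/, /ʒ/ → /ʒu/.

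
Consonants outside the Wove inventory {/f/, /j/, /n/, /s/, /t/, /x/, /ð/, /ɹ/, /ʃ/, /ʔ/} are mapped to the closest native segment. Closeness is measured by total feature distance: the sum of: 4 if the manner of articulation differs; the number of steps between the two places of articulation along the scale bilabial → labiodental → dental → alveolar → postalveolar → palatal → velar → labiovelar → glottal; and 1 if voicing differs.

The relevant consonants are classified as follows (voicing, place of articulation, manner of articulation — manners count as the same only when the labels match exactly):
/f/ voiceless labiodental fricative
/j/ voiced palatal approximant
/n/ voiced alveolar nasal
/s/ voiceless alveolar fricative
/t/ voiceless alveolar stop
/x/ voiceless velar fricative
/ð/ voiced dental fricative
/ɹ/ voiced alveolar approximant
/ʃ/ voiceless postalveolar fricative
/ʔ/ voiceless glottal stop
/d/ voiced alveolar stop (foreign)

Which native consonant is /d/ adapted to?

t

/t/ is closest: same manner (stop), place distance 0 (alveolar→alveolar), voicing differs (+1); total 1. Next closest is /n/ at distance 4.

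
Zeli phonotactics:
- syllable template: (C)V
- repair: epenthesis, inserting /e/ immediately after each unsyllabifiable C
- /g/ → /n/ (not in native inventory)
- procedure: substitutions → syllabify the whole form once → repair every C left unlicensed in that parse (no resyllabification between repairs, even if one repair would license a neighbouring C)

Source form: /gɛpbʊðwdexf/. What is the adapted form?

nɛpebʊðewedexefe

Substitution: /g/ → /n/, giving /nɛpbʊðwdexf/.
Under (C)V, the unsyllabifiable consonants are /p/, /ð/, /w/, /x/, /f/ (no codas are permitted; onsets are limited to one consonant).
Each unlicensed consonant becomes the onset of a new syllable: /p/ → /pe/, /ð/ → /ðe/, /w/ → /we/, /x/ → /xe/, /f/ → /fe/.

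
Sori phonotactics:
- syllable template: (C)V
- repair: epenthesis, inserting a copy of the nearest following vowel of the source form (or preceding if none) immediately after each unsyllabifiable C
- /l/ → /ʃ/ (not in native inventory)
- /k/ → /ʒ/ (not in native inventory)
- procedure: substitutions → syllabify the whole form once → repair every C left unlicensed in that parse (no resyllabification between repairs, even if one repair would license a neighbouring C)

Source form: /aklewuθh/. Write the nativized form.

Substitution: /k/ → /ʒ/, /l/ → /ʃ/, giving /aʒʃewuθh/.
Syllabifying with onset maximization leaves /ʒ/, /θ/, /h/ stranded (no codas are permitted; onsets are limited to one consonant).
Inserting the epenthetic vowel yields /ʒ/ → /ʒe/, /θ/ → /θu/, /h/ → /hu/.

aʒeʃewuθuhu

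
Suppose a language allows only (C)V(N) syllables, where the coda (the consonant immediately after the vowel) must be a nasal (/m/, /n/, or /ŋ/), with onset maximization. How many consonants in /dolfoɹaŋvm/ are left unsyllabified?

The consonants /l/, /v/, /m/ cannot be parsed into a legal (C)V(N) syllable (only a nasal (/m/, /n/, or /ŋ/) is licensed in coda position; onsets are limited to one consonant).

3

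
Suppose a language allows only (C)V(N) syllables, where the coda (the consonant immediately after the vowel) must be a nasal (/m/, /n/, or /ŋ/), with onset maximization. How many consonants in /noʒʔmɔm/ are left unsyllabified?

Syllabifying with onset maximization leaves /ʒ/, /ʔ/ stranded (only a nasal (/m/, /n/, or /ŋ/) is licensed in coda position; onsets are limited to one consonant).

2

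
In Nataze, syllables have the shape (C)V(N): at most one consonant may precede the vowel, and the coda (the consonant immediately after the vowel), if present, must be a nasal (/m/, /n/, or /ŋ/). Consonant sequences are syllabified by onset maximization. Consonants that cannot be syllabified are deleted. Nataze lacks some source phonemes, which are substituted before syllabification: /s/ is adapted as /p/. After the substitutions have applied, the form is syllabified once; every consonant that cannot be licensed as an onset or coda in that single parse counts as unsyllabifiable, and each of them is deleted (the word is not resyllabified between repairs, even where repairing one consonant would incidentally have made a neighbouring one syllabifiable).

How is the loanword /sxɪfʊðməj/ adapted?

Substitution: /s/ → /p/, giving /pxɪfʊðməj/.
Under (C)V(N), the unsyllabifiable consonants are /p/, /ð/, /j/ (only a nasal (/m/, /n/, or /ŋ/) is licensed in coda position; onsets are limited to one consonant).
Deleting the stranded consonants removes /p/, /ð/, /j/.

xɪfʊmə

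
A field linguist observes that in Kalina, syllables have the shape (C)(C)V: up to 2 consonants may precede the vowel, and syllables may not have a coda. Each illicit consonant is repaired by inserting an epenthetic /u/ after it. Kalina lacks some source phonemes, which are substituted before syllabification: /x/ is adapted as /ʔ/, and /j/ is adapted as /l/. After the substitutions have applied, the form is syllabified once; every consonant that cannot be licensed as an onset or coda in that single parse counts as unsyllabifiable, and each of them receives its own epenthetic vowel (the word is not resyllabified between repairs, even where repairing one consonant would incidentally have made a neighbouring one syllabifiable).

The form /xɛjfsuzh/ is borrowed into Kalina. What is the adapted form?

ʔɛlufsuzuhu

Substitution: /x/ → /ʔ/, /j/ → /l/, giving /ʔɛlfsuzh/.
Under (C)(C)V, the unsyllabifiable consonants are /l/, /z/, /h/ (no codas are permitted; onsets may contain at most 2 consonants).
Each unlicensed consonant becomes the onset of a new syllable: /l/ → /lu/, /z/ → /zu/, /h/ → /hu/.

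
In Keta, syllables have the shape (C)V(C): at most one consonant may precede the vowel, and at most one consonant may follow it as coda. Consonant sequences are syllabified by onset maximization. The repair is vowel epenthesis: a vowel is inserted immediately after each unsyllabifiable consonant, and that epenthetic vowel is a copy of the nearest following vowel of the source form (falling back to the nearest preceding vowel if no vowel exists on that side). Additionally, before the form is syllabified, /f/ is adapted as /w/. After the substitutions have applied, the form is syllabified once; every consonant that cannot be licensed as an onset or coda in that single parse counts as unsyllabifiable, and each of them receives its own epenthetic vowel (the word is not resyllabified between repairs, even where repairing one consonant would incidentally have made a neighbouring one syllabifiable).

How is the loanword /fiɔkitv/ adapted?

Substitution: /f/ → /w/, giving /wiɔkitv/.
The consonants /v/ cannot be parsed into a legal (C)V(C) syllable (at most one coda consonant is licensed; onsets are limited to one consonant).
Epenthesis after each stranded consonant: /v/ → /vi/.

wiɔkitvi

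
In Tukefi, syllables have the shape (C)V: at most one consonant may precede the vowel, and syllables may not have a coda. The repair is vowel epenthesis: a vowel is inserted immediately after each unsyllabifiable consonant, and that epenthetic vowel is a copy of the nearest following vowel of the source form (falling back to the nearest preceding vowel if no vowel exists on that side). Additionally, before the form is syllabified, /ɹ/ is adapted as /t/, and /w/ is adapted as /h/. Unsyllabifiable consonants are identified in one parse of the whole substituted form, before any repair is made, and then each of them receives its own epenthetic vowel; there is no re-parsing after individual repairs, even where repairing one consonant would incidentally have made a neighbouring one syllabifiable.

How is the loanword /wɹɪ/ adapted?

Substitution: /w/ → /h/, /ɹ/ → /t/, giving /htɪ/.
Syllabifying with onset maximization leaves /h/ stranded (no codas are permitted; onsets are limited to one consonant).
Inserting the epenthetic vowel yields /h/ → /hɪ/.

hɪtɪ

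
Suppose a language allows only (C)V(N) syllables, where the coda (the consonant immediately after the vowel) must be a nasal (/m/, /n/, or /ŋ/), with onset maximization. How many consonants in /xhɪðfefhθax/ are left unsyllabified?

5

Under (C)V(N), the unsyllabifiable consonants are /x/, /ð/, /f/, /h/, /x/ (only a nasal (/m/, /n/, or /ŋ/) is licensed in coda position; onsets are limited to one consonant).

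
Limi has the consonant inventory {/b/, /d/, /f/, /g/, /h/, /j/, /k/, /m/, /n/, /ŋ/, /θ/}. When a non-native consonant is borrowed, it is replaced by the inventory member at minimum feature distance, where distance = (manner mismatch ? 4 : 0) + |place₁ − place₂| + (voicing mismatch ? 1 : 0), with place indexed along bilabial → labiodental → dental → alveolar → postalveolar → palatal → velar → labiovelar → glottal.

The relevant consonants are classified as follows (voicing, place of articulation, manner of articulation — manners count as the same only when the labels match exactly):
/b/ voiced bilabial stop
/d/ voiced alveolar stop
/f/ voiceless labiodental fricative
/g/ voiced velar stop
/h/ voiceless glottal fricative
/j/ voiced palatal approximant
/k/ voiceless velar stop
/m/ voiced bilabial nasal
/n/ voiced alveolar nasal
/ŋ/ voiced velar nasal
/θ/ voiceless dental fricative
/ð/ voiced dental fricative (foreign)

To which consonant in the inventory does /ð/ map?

/θ/ is closest: same manner (fricative), place distance 0 (dental→dental), voicing differs (+1); total 1. Next closest is /f/ at distance 2.

θ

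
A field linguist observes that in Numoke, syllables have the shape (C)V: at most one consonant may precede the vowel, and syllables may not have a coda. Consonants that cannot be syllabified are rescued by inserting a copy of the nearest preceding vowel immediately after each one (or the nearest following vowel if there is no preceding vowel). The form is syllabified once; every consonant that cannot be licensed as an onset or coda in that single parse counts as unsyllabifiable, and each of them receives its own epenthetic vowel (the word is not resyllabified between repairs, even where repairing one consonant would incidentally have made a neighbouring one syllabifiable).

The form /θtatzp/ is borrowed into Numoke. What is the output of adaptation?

Under (C)V, the unsyllabifiable consonants are /θ/, /t/, /z/, /p/ (no codas are permitted; onsets are limited to one consonant).
Each unlicensed consonant becomes the onset of a new syllable: /θ/ → /θa/, /t/ → /ta/, /z/ → /za/, /p/ → /pa/.

θatatazapa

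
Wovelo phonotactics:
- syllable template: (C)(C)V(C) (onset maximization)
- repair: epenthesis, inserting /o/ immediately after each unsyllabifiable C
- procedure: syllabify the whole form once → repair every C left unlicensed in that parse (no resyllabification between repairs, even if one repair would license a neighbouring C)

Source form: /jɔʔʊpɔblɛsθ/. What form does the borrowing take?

jɔʔʊpɔblɛsθo

Under (C)(C)V(C), the unsyllabifiable consonants are /θ/ (at most one coda consonant is licensed; onsets may contain at most 2 consonants).
Epenthesis after each stranded consonant: /θ/ → /θo/.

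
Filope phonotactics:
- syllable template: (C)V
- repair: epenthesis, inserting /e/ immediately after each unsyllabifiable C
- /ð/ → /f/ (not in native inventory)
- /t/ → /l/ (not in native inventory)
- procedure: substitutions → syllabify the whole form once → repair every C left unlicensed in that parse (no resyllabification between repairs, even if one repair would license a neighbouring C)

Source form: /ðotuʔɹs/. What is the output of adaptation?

foluʔeɹese

Substitution: /ð/ → /f/, /t/ → /l/, giving /foluʔɹs/.
Under (C)V, the unsyllabifiable consonants are /ʔ/, /ɹ/, /s/ (no codas are permitted; onsets are limited to one consonant).
Each unlicensed consonant becomes the onset of a new syllable: /ʔ/ → /ʔe/, /ɹ/ → /ɹe/, /s/ → /se/.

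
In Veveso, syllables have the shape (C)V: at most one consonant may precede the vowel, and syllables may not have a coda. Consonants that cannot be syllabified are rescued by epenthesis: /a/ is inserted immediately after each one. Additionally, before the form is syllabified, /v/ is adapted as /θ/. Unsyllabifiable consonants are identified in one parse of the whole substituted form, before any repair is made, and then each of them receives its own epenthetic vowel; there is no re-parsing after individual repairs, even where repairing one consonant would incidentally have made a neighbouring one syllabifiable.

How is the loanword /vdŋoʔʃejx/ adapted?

θadaŋoʔaʃejaxa

Substitution: /v/ → /θ/, giving /θdŋoʔʃejx/.
Under (C)V, the unsyllabifiable consonants are /θ/, /d/, /ʔ/, /j/, /x/ (no codas are permitted; onsets are limited to one consonant).
Epenthesis after each stranded consonant: /θ/ → /θa/, /d/ → /da/, /ʔ/ → /ʔa/, /j/ → /ja/, /x/ → /xa/.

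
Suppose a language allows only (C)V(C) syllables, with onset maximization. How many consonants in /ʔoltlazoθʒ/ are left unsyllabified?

The consonants /t/, /ʒ/ cannot be parsed into a legal (C)V(C) syllable (at most one coda consonant is licensed; onsets are limited to one consonant).

2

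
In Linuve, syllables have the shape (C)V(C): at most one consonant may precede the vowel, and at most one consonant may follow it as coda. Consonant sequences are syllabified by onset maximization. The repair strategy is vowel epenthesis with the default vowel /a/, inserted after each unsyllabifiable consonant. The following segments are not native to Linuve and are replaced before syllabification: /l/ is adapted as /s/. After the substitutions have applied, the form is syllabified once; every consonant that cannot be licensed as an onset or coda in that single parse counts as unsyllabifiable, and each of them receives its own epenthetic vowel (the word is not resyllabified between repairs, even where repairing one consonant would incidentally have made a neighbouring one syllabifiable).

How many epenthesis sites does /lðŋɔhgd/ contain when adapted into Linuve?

4

After substitution the input is /sðŋɔhgd/.
The unsyllabifiable consonants are /s/, /ð/, /g/, /d/; each receives one epenthetic vowel.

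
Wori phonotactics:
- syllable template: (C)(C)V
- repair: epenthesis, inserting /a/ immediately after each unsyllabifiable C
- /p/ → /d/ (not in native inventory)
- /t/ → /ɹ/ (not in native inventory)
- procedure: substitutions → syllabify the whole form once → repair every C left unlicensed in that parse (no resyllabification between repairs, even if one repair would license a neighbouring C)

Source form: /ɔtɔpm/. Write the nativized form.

ɔɹɔdama

Substitution: /t/ → /ɹ/, /p/ → /d/, giving /ɔɹɔdm/.
Syllabifying with onset maximization leaves /d/, /m/ stranded (no codas are permitted; onsets may contain at most 2 consonants).
Epenthesis after each stranded consonant: /d/ → /da/, /m/ → /ma/.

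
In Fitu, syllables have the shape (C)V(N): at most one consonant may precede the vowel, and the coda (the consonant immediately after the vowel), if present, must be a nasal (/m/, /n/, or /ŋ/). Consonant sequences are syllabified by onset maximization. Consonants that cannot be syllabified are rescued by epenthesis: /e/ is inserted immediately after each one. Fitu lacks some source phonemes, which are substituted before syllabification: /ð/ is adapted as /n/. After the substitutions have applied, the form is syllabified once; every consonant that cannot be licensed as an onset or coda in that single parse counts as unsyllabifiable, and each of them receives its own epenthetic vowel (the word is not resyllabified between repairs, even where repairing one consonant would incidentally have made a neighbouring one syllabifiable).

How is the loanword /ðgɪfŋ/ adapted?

Substitution: /ð/ → /n/, giving /ngɪfŋ/.
Under (C)V(N), the unsyllabifiable consonants are /n/, /f/, /ŋ/ (only a nasal (/m/, /n/, or /ŋ/) is licensed in coda position; onsets are limited to one consonant).
Each unlicensed consonant becomes the onset of a new syllable: /n/ → /ne/, /f/ → /fe/, /ŋ/ → /ŋe/.

negɪfeŋe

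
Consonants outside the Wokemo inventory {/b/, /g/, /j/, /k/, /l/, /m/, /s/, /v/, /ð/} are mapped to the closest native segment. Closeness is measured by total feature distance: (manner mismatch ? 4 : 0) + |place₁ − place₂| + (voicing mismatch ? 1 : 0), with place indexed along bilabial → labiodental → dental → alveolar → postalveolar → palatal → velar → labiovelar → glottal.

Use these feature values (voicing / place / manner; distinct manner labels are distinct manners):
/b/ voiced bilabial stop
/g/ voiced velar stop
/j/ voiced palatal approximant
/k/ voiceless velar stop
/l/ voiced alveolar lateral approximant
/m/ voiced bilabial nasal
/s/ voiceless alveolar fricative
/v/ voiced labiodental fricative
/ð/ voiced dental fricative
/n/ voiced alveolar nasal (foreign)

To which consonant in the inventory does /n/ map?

/m/ is closest: same manner (nasal), place distance 3 (alveolar→bilabial), same voicing; total 3. Next closest is /l/ at distance 4.

m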